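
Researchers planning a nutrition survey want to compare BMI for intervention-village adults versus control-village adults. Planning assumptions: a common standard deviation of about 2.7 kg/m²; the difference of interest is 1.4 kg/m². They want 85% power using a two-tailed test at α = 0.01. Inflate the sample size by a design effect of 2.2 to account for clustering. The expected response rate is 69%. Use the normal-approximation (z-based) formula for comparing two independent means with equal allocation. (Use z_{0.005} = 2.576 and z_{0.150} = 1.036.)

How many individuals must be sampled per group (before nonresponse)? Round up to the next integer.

n = (z_{α/2} + z_β)² · (σ₁² + σ₂²) / δ²
  = (2.576 + 1.036)² · (2·2.7² = 14.58) / 1.4²
  = 13.0465 · 14.58 / 1.96
  = 97.05
Design effect: 2.2 × 97.05 = 213.51.
Adjust for 69% response: 213.51 / 0.69 = 309.44.
Round up → n = 310 per group.

n = 310 per group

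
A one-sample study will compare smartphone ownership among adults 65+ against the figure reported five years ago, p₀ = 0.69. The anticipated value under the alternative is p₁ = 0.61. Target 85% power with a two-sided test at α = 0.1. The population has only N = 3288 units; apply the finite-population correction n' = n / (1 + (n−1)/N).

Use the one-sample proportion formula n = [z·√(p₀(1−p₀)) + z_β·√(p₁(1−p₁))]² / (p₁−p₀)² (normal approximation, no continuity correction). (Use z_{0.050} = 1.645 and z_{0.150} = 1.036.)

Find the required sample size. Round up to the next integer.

n = 233

n = [z_{α/2}·√(p₀q₀) + z_β·√(p₁q₁)]² / (p₁ − p₀)²
  = [1.645·√(0.69·0.31) + 1.036·√(0.61·0.39)]² / (-0.08)²
  = [1.645·0.4625 + 1.036·0.4877]² / 0.0064
  = [1.2661]² / 0.0064
  = 250.47
Finite-population correction (N = 3288): 250.47 / (1 + (250.47 − 1)/3288) = 232.81.
Round up → n = 233.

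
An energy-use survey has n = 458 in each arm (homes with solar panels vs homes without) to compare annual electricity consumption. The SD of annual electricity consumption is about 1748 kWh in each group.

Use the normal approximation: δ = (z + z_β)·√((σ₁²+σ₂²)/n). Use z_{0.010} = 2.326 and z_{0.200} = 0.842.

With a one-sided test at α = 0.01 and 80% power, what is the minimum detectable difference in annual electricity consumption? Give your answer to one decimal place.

Minimum detectable difference ≈ 365.9 kWh

δ = (z_α + z_β) · √((σ₁²+σ₂²)/n)
  = (2.326 + 0.842) · √(6111008/458)
  = 3.168 · √13342.8
  = 3.168 · 115.5111
  = 365.9391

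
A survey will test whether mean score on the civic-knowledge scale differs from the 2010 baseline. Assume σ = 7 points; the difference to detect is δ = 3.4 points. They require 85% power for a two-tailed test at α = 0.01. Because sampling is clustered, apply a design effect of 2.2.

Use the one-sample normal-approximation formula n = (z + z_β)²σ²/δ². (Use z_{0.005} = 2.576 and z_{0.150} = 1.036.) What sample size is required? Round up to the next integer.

n = (z_{α/2} + z_β)² · σ² / δ²
  = (2.576 + 1.036)² · 7² / 3.4²
  = 13.0465 · 49 / 11.56
  = 55.30
Design effect: 2.2 × 55.30 = 121.66.
Round up → n = 122.

n = 122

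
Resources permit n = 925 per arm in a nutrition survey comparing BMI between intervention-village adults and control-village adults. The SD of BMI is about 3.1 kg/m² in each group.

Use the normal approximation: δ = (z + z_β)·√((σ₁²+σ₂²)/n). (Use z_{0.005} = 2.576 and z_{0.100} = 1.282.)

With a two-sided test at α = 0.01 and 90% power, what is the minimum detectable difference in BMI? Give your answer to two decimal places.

Minimum detectable difference ≈ 0.56 kg/m²

δ = (z_{α/2} + z_β) · √((σ₁²+σ₂²)/n)
  = (2.576 + 1.282) · √(19.22/925)
  = 3.858 · √0.02078
  = 3.858 · 0.1441
  = 0.5561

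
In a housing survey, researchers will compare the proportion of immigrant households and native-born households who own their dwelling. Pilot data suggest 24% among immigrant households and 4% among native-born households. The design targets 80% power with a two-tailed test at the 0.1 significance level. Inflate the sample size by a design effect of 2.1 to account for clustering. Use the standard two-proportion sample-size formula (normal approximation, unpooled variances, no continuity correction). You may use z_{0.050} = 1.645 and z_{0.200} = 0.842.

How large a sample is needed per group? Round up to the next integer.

n = 72 per group

n = (z_{α/2} + z_β)² · [p₁(1−p₁) + p₂(1−p₂)] / (p₁ − p₂)²
  = (1.645 + 0.842)² · (0.24·0.76 + 0.04·0.96) / (0.20)²
  = (2.487)² · (0.1824 + 0.0384) / 0.0400
  = 6.1852 · 0.2208 / 0.0400
  = 34.14
Design effect: 2.1 × 34.14 = 71.70.
Round up → n = 72 per group.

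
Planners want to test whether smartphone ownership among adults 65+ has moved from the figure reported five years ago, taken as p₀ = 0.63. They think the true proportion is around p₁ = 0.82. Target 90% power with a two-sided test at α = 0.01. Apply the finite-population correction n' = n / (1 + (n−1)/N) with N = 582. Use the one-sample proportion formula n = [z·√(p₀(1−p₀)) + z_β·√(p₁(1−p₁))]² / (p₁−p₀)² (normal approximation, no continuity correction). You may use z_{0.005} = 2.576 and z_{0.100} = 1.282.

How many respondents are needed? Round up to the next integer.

n = [z_{α/2}·√(p₀q₀) + z_β·√(p₁q₁)]² / (p₁ − p₀)²
  = [2.576·√(0.63·0.37) + 1.282·√(0.82·0.18)]² / (0.19)²
  = [2.576·0.4828 + 1.282·0.3842]² / 0.0361
  = [1.7362]² / 0.0361
  = 83.50
Finite-population correction (N = 582): 83.50 / (1 + (83.50 − 1)/582) = 73.14.
Round up → n = 74.

n = 74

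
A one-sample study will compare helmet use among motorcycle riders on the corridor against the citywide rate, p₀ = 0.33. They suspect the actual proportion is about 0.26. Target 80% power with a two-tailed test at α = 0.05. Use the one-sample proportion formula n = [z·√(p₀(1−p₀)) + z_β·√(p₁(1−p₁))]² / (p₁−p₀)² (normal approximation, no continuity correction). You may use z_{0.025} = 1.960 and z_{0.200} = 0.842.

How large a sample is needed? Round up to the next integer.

n = [z_{α/2}·√(p₀q₀) + z_β·√(p₁q₁)]² / (p₁ − p₀)²
  = [1.960·√(0.33·0.67) + 0.842·√(0.26·0.74)]² / (-0.07)²
  = [1.960·0.4702 + 0.842·0.4386]² / 0.0049
  = [1.2909]² / 0.0049
  = 340.11
Round up → n = 341.

n = 341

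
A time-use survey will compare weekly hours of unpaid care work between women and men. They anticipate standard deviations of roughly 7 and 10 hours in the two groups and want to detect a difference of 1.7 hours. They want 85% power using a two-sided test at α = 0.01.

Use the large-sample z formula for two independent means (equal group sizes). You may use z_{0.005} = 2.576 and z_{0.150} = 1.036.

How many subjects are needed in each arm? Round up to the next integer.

n = 673 per group

n = (z_{α/2} + z_β)² · (σ₁² + σ₂²) / δ²
  = (2.576 + 1.036)² · (7² + 10² = 149) / 1.7²
  = 13.0465 · 149 / 2.89
  = 672.64
Round up → n = 673 per group.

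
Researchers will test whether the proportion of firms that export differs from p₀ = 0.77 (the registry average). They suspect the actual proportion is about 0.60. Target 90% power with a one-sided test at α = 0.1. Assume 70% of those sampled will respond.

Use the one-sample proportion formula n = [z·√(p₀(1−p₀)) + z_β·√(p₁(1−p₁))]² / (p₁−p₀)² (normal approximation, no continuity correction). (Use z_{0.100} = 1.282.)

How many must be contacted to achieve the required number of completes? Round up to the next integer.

n = 68

n = [z_α·√(p₀q₀) + z_β·√(p₁q₁)]² / (p₁ − p₀)²
  = [1.282·√(0.77·0.23) + 1.282·√(0.60·0.40)]² / (-0.17)²
  = [1.282·0.4208 + 1.282·0.4899]² / 0.0289
  = [1.1676]² / 0.0289
  = 47.17
Adjust for 70% response: 47.17 / 0.70 = 67.38.
Round up → n = 68.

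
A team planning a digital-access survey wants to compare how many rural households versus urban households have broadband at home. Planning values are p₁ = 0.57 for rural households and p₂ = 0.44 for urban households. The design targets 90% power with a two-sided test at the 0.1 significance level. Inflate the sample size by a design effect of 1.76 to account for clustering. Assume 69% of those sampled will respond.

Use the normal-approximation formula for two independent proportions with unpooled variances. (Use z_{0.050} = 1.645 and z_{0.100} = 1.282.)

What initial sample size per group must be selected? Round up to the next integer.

n = (z_{α/2} + z_β)² · [p₁(1−p₁) + p₂(1−p₂)] / (p₁ − p₂)²
  = (1.645 + 1.282)² · (0.57·0.43 + 0.44·0.56) / (0.13)²
  = (2.927)² · (0.2451 + 0.2464) / 0.0169
  = 8.5673 · 0.4915 / 0.0169
  = 249.16
Design effect: 1.76 × 249.16 = 438.53.
Adjust for 69% response: 438.53 / 0.69 = 635.54.
Round up → n = 636 per group.

n = 636 per group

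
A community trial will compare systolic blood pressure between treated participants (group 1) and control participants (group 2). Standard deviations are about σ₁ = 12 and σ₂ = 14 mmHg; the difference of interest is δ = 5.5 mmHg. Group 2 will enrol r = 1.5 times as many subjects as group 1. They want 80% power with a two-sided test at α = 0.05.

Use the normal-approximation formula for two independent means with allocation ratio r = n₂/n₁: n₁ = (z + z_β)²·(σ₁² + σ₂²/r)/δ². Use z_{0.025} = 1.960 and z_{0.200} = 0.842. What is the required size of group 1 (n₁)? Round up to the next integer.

n₁ = (z_{α/2} + z_β)² · (σ₁² + σ₂²/r) / δ²
   = (1.960 + 0.842)² · (12² + 14²/1.5) / 5.5²
   = 7.8512 · (144 + 130.6667) / 30.25
   = 7.8512 · 274.6667 / 30.25
   = 71.29
Round up → n₁ = 72; n₂ = r·n₁ = 1.5 × 72 = 108.

n₁ = 72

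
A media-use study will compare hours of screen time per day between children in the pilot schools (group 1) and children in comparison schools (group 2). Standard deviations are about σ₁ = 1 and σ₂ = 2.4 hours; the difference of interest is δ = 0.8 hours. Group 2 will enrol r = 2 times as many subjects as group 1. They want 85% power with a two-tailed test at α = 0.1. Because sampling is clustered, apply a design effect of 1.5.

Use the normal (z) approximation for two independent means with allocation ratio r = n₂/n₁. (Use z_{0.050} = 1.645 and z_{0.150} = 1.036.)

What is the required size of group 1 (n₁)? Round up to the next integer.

n₁ = (z_{α/2} + z_β)² · (σ₁² + σ₂²/r) / δ²
   = (1.645 + 1.036)² · (1² + 2.4²/2) / 0.8²
   = 7.1878 · (1 + 2.88) / 0.64
   = 7.1878 · 3.88 / 0.64
   = 43.58
Design effect: 1.5 × 43.58 = 65.36.
Round up → n₁ = 66; n₂ = r·n₁ = 2 × 66 = 132.

n₁ = 66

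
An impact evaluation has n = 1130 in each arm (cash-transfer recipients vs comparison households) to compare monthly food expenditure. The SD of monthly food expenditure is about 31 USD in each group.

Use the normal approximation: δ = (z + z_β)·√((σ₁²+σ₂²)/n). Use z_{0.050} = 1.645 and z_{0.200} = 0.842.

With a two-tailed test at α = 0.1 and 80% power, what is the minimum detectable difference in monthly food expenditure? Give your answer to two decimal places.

δ = (z_{α/2} + z_β) · √((σ₁²+σ₂²)/n)
  = (1.645 + 0.842) · √(1922/1130)
  = 2.487 · √1.7009
  = 2.487 · 1.3042
  = 3.2435

Minimum detectable difference ≈ 3.24 USD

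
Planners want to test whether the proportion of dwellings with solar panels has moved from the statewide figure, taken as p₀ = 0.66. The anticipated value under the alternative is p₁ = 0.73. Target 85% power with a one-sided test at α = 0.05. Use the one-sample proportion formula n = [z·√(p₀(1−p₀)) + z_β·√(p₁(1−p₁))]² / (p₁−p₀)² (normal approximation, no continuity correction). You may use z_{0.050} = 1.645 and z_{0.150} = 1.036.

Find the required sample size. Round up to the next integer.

n = 314

n = [z_α·√(p₀q₀) + z_β·√(p₁q₁)]² / (p₁ − p₀)²
  = [1.645·√(0.66·0.34) + 1.036·√(0.73·0.27)]² / (0.07)²
  = [1.645·0.4737 + 1.036·0.4440]² / 0.0049
  = [1.2392]² / 0.0049
  = 313.39
Round up → n = 314.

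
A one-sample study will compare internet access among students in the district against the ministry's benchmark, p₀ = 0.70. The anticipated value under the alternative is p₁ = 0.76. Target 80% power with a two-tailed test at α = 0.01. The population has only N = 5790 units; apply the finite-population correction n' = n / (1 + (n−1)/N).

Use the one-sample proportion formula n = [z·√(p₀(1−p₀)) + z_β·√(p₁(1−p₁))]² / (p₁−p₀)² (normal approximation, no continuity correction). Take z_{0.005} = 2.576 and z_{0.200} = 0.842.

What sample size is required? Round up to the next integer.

n = 592

n = [z_{α/2}·√(p₀q₀) + z_β·√(p₁q₁)]² / (p₁ − p₀)²
  = [2.576·√(0.70·0.30) + 0.842·√(0.76·0.24)]² / (0.06)²
  = [2.576·0.4583 + 0.842·0.4271]² / 0.0036
  = [1.5401]² / 0.0036
  = 658.84
Finite-population correction (N = 5790): 658.84 / (1 + (658.84 − 1)/5790) = 591.62.
Round up → n = 592.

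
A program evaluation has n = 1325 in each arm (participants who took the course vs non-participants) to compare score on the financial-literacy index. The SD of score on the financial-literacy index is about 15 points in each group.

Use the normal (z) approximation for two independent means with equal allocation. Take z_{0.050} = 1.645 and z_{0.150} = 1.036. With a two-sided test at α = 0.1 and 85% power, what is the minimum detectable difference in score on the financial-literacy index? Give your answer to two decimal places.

δ = (z_{α/2} + z_β) · √((σ₁²+σ₂²)/n)
  = (1.645 + 1.036) · √(450/1325)
  = 2.681 · √0.33962
  = 2.681 · 0.5828
  = 1.5624

Minimum detectable difference ≈ 1.56 points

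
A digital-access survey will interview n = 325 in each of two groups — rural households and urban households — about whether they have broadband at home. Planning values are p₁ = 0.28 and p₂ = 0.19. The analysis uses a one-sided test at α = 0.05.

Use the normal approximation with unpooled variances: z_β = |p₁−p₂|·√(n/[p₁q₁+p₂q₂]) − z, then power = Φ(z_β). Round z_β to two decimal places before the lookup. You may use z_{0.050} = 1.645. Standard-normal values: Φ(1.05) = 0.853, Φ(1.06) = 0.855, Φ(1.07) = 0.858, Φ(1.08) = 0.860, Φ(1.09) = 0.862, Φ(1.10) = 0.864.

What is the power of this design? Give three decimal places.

z_β = |p₁−p₂|·√(n/[p₁q₁+p₂q₂]) − z_α
    = 0.09 · √(325/0.3555) − 1.645
    = 0.09 · 30.2358 − 1.645
    = 2.7212 − 1.645 = 1.0762 → 1.08
Power = Φ(1.08) = 0.860.

Power ≈ 0.860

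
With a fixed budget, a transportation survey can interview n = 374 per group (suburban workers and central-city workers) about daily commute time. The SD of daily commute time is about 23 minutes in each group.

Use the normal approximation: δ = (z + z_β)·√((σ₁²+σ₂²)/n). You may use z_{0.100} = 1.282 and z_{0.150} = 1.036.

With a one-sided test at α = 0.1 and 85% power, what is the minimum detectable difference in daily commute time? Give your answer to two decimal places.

δ = (z_α + z_β) · √((σ₁²+σ₂²)/n)
  = (1.282 + 1.036) · √(1058/374)
  = 2.318 · √2.8289
  = 2.318 · 1.6819
  = 3.8987

Minimum detectable difference ≈ 3.90 minutes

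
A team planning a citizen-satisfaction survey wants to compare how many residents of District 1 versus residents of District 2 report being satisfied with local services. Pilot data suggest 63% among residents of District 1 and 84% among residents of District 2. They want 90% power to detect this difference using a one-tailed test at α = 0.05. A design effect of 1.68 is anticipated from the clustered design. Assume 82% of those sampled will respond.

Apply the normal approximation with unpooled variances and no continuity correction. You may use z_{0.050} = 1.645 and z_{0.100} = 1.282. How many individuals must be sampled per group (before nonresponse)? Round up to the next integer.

n = 147 per group

n = (z_α + z_β)² · [p₁(1−p₁) + p₂(1−p₂)] / (p₁ − p₂)²
  = (1.645 + 1.282)² · (0.63·0.37 + 0.84·0.16) / (-0.21)²
  = (2.927)² · (0.2331 + 0.1344) / 0.0441
  = 8.5673 · 0.3675 / 0.0441
  = 71.39
Design effect: 1.68 × 71.39 = 119.94.
Adjust for 82% response: 119.94 / 0.82 = 146.27.
Round up → n = 147 per group.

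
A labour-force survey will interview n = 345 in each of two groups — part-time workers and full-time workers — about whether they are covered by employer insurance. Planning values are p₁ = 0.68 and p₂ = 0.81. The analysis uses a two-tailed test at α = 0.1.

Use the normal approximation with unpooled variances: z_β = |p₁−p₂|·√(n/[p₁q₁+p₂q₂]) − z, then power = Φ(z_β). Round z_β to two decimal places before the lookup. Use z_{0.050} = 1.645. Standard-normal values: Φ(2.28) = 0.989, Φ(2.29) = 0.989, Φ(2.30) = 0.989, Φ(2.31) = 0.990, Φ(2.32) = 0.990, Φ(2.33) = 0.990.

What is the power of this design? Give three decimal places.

z_β = |p₁−p₂|·√(n/[p₁q₁+p₂q₂]) − z_{α/2}
    = 0.13 · √(345/0.3715) − 1.645
    = 0.13 · 30.4740 − 1.645
    = 3.9616 − 1.645 = 2.3166 → 2.32
Power = Φ(2.32) = 0.990.

Power ≈ 0.990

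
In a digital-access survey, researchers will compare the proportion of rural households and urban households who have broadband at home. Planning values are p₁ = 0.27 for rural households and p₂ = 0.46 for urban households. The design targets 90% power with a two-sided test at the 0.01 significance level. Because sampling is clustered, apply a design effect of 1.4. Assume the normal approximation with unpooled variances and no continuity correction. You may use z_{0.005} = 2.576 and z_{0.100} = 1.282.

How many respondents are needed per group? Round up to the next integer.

n = 258 per group

n = (z_{α/2} + z_β)² · [p₁(1−p₁) + p₂(1−p₂)] / (p₁ − p₂)²
  = (2.576 + 1.282)² · (0.27·0.73 + 0.46·0.54) / (-0.19)²
  = (3.858)² · (0.1971 + 0.2484) / 0.0361
  = 14.8842 · 0.4455 / 0.0361
  = 183.68
Design effect: 1.4 × 183.68 = 257.15.
Round up → n = 258 per group.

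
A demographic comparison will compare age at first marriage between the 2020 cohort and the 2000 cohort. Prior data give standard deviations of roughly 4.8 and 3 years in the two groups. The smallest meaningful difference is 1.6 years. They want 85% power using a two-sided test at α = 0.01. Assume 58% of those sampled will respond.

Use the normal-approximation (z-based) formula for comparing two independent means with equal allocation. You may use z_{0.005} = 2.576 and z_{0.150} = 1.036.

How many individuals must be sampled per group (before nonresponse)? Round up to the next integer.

n = (z_{α/2} + z_β)² · (σ₁² + σ₂²) / δ²
  = (2.576 + 1.036)² · (4.8² + 3² = 32.04) / 1.6²
  = 13.0465 · 32.04 / 2.56
  = 163.29
Adjust for 58% response: 163.29 / 0.58 = 281.53.
Round up → n = 282 per group.

n = 282 per group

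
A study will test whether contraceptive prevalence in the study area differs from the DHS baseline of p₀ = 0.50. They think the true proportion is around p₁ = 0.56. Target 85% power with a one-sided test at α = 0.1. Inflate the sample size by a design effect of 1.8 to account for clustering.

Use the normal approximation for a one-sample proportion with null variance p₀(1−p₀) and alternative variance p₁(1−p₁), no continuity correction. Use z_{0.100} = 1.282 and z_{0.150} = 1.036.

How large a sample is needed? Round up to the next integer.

n = 668

n = [z_α·√(p₀q₀) + z_β·√(p₁q₁)]² / (p₁ − p₀)²
  = [1.282·√(0.50·0.50) + 1.036·√(0.56·0.44)]² / (0.06)²
  = [1.282·0.5000 + 1.036·0.4964]² / 0.0036
  = [1.1553]² / 0.0036
  = 370.73
Design effect: 1.8 × 370.73 = 667.31.
Round up → n = 668.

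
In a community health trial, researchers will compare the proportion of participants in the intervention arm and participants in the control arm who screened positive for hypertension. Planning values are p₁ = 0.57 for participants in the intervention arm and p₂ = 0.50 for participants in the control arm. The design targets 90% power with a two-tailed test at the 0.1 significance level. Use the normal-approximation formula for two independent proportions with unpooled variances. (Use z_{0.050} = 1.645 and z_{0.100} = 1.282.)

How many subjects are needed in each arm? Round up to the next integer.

n = 866 per group

n = (z_{α/2} + z_β)² · [p₁(1−p₁) + p₂(1−p₂)] / (p₁ − p₂)²
  = (1.645 + 1.282)² · (0.57·0.43 + 0.50·0.50) / (0.07)²
  = (2.927)² · (0.2451 + 0.2500) / 0.0049
  = 8.5673 · 0.4951 / 0.0049
  = 865.65
Round up → n = 866 per group.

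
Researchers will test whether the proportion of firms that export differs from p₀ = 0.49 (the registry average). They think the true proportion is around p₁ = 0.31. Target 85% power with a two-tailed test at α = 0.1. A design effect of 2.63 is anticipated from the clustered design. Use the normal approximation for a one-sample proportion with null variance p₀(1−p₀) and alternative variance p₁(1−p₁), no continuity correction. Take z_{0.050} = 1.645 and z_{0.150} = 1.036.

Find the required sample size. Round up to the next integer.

n = [z_{α/2}·√(p₀q₀) + z_β·√(p₁q₁)]² / (p₁ − p₀)²
  = [1.645·√(0.49·0.51) + 1.036·√(0.31·0.69)]² / (-0.18)²
  = [1.645·0.4999 + 1.036·0.4625]² / 0.0324
  = [1.3015]² / 0.0324
  = 52.28
Design effect: 2.63 × 52.28 = 137.49.
Round up → n = 138.

n = 138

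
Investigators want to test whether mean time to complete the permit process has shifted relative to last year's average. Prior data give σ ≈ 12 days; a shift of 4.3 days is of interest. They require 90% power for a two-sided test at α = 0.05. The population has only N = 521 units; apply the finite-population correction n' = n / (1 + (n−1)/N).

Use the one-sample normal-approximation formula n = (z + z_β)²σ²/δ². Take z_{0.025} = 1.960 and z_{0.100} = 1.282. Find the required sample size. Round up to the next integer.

n = (z_{α/2} + z_β)² · σ² / δ²
  = (1.960 + 1.282)² · 12² / 4.3²
  = 10.5106 · 144 / 18.49
  = 81.86
Finite-population correction (N = 521): 81.86 / (1 + (81.86 − 1)/521) = 70.86.
Round up → n = 71.

n = 71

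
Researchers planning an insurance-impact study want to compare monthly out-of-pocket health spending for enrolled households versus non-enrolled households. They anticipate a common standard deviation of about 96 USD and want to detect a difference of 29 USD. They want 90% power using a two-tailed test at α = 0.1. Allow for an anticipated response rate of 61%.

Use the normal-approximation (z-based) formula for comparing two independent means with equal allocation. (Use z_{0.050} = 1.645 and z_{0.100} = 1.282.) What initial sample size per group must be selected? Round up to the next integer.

n = (z_{α/2} + z_β)² · (σ₁² + σ₂²) / δ²
  = (1.645 + 1.282)² · (2·96² = 18432) / 29²
  = 8.5673 · 18432 / 841
  = 187.77
Adjust for 61% response: 187.77 / 0.61 = 307.82.
Round up → n = 308 per group.

n = 308 per group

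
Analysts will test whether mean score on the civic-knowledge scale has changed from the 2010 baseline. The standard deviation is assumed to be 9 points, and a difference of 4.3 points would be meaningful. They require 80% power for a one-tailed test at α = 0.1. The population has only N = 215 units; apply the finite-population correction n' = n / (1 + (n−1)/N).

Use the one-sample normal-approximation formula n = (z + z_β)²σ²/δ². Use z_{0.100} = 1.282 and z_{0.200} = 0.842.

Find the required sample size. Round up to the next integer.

n = 19

n = (z_α + z_β)² · σ² / δ²
  = (1.282 + 0.842)² · 9² / 4.3²
  = 4.5114 · 81 / 18.49
  = 19.76
Finite-population correction (N = 215): 19.76 / (1 + (19.76 − 1)/215) = 18.18.
Round up → n = 19.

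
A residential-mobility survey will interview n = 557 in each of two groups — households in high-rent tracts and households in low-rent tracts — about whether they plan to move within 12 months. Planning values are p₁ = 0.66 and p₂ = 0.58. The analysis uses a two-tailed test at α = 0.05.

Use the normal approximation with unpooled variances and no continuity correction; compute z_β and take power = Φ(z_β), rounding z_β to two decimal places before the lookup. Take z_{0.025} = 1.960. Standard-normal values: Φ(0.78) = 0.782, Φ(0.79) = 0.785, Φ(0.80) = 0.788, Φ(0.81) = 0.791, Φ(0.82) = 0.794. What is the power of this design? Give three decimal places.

z_β = |p₁−p₂|·√(n/[p₁q₁+p₂q₂]) − z_{α/2}
    = 0.08 · √(557/0.4680) − 1.960
    = 0.08 · 34.4989 − 1.960
    = 2.7599 − 1.960 = 0.7999 → 0.80
Power = Φ(0.80) = 0.788.

Power ≈ 0.788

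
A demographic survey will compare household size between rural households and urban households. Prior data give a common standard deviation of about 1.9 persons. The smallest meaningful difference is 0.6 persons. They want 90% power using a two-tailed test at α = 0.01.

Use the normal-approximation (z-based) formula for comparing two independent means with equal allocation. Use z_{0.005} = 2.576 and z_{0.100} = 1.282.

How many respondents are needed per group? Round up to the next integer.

n = 299 per group

n = (z_{α/2} + z_β)² · (σ₁² + σ₂²) / δ²
  = (2.576 + 1.282)² · (2·1.9² = 7.22) / 0.6²
  = 14.8842 · 7.22 / 0.36
  = 298.51
Round up → n = 299 per group.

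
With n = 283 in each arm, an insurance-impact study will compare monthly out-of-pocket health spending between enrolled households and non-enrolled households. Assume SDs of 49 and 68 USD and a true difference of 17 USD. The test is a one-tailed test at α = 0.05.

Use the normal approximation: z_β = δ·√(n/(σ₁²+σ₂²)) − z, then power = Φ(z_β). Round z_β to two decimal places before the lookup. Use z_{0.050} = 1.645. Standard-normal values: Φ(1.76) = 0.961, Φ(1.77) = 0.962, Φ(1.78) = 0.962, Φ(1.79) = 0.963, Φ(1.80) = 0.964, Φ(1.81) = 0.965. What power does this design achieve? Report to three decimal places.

z_β = δ·√(n/(σ₁²+σ₂²)) − z_α
    = 17 · √(283/7025) − 1.645
    = 17 · 0.20071 − 1.645
    = 3.4121 − 1.645 = 1.7671 → 1.77
Power = Φ(1.77) = 0.962.

Power ≈ 0.962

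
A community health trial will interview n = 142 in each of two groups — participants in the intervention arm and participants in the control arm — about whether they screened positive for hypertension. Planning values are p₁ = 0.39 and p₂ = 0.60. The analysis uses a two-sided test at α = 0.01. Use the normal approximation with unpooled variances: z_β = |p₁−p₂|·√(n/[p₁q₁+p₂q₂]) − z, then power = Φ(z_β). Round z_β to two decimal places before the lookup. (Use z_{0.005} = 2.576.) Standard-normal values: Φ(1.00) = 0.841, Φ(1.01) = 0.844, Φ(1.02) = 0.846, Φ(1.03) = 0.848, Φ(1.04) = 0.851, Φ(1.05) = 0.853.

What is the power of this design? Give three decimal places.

z_β = |p₁−p₂|·√(n/[p₁q₁+p₂q₂]) − z_{α/2}
    = 0.21 · √(142/0.4779) − 2.576
    = 0.21 · 17.2376 − 2.576
    = 3.6199 − 2.576 = 1.0439 → 1.04
Power = Φ(1.04) = 0.851.

Power ≈ 0.851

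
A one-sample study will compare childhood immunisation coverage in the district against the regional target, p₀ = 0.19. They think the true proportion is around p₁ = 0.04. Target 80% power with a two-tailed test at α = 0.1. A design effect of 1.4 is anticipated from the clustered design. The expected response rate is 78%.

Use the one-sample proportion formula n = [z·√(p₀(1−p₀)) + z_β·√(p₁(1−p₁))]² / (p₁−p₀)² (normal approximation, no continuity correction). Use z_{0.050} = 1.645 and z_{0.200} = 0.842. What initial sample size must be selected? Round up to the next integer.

n = [z_{α/2}·√(p₀q₀) + z_β·√(p₁q₁)]² / (p₁ − p₀)²
  = [1.645·√(0.19·0.81) + 0.842·√(0.04·0.96)]² / (-0.15)²
  = [1.645·0.3923 + 0.842·0.1960]² / 0.0225
  = [0.8103]² / 0.0225
  = 29.18
Design effect: 1.4 × 29.18 = 40.86.
Adjust for 78% response: 40.86 / 0.78 = 52.38.
Round up → n = 53.

n = 53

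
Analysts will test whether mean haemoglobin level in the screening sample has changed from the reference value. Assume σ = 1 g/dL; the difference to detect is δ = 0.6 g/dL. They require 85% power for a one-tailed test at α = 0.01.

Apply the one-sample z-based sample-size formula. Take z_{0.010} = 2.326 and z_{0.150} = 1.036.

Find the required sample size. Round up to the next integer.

n = (z_α + z_β)² · σ² / δ²
  = (2.326 + 1.036)² · 1² / 0.6²
  = 11.3030 · 1 / 0.36
  = 31.40
Round up → n = 32.

n = 32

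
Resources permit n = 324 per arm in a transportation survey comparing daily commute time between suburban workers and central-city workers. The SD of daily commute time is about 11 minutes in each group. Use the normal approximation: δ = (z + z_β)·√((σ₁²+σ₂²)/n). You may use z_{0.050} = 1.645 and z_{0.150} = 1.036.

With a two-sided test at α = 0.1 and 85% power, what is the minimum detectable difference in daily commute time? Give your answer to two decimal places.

Minimum detectable difference ≈ 2.32 minutes

δ = (z_{α/2} + z_β) · √((σ₁²+σ₂²)/n)
  = (1.645 + 1.036) · √(242/324)
  = 2.681 · √0.74691
  = 2.681 · 0.8642
  = 2.3170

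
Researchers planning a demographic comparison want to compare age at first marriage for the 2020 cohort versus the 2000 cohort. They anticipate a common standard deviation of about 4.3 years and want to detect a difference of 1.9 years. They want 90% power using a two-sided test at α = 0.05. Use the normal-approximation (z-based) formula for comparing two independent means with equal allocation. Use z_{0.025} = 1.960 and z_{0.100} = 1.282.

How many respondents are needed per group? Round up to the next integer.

n = (z_{α/2} + z_β)² · (σ₁² + σ₂²) / δ²
  = (1.960 + 1.282)² · (2·4.3² = 36.98) / 1.9²
  = 10.5106 · 36.98 / 3.61
  = 107.67
Round up → n = 108 per group.

n = 108 per group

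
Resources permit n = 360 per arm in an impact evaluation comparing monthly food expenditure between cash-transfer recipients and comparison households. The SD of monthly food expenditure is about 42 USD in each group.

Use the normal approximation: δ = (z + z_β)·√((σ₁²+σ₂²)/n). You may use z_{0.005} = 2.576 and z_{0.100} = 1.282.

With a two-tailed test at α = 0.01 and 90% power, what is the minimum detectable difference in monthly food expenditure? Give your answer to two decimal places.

δ = (z_{α/2} + z_β) · √((σ₁²+σ₂²)/n)
  = (2.576 + 1.282) · √(3528/360)
  = 3.858 · √9.8
  = 3.858 · 3.1305
  = 12.0775

Minimum detectable difference ≈ 12.08 USD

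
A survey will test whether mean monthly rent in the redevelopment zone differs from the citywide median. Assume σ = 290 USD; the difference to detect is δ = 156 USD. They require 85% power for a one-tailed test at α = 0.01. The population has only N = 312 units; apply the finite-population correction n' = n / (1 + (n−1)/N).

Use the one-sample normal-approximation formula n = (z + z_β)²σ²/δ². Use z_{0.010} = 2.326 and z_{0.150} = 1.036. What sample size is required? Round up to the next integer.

n = (z_α + z_β)² · σ² / δ²
  = (2.326 + 1.036)² · 290² / 156²
  = 11.3030 · 84100 / 24336
  = 39.06
Finite-population correction (N = 312): 39.06 / (1 + (39.06 − 1)/312) = 34.81.
Round up → n = 35.

n = 35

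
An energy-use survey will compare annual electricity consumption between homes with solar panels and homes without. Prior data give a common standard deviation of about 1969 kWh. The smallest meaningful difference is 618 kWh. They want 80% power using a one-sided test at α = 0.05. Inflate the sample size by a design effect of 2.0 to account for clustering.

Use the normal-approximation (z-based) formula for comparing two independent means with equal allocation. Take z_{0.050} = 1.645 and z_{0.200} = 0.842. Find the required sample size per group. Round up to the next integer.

n = 252 per group

n = (z_α + z_β)² · (σ₁² + σ₂²) / δ²
  = (1.645 + 0.842)² · (2·1969² = 7753922) / 618²
  = 6.1852 · 7753922 / 381924
  = 125.57
Design effect: 2.0 × 125.57 = 251.15.
Round up → n = 252 per group.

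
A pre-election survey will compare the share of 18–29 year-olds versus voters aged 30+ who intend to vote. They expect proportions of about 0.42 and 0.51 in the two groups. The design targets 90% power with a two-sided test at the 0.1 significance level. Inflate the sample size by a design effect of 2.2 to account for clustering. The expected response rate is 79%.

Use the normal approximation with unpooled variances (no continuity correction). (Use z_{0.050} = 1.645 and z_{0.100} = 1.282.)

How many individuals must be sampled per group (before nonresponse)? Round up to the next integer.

n = (z_{α/2} + z_β)² · [p₁(1−p₁) + p₂(1−p₂)] / (p₁ − p₂)²
  = (1.645 + 1.282)² · (0.42·0.58 + 0.51·0.49) / (-0.09)²
  = (2.927)² · (0.2436 + 0.2499) / 0.0081
  = 8.5673 · 0.4935 / 0.0081
  = 521.97
Design effect: 2.2 × 521.97 = 1148.34.
Adjust for 79% response: 1148.34 / 0.79 = 1453.59.
Round up → n = 1454 per group.

n = 1454 per group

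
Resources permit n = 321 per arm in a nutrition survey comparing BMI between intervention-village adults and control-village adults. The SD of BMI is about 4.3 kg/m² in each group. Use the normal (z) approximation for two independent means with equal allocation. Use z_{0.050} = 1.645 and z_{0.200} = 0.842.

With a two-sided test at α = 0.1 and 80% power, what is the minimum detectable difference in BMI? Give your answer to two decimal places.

Minimum detectable difference ≈ 0.84 kg/m²

δ = (z_{α/2} + z_β) · √((σ₁²+σ₂²)/n)
  = (1.645 + 0.842) · √(36.98/321)
  = 2.487 · √0.1152
  = 2.487 · 0.3394
  = 0.8441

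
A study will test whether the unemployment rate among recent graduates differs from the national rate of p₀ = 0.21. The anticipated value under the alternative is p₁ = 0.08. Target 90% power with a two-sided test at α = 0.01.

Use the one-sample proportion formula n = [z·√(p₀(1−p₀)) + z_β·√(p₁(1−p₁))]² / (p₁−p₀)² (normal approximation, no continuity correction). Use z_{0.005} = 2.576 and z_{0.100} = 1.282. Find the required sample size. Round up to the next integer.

n = [z_{α/2}·√(p₀q₀) + z_β·√(p₁q₁)]² / (p₁ − p₀)²
  = [2.576·√(0.21·0.79) + 1.282·√(0.08·0.92)]² / (-0.13)²
  = [2.576·0.4073 + 1.282·0.2713]² / 0.0169
  = [1.3970]² / 0.0169
  = 115.48
Round up → n = 116.

n = 116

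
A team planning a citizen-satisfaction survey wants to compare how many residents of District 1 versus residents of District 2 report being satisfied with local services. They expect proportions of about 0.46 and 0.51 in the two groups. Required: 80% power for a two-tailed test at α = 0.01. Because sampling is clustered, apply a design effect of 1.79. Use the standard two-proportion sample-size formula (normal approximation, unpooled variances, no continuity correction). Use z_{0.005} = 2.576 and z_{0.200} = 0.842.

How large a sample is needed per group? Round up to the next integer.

n = 4169 per group

n = (z_{α/2} + z_β)² · [p₁(1−p₁) + p₂(1−p₂)] / (p₁ − p₂)²
  = (2.576 + 0.842)² · (0.46·0.54 + 0.51·0.49) / (-0.05)²
  = (3.418)² · (0.2484 + 0.2499) / 0.0025
  = 11.6827 · 0.4983 / 0.0025
  = 2328.60
Design effect: 1.79 × 2328.60 = 4168.19.
Round up → n = 4169 per group.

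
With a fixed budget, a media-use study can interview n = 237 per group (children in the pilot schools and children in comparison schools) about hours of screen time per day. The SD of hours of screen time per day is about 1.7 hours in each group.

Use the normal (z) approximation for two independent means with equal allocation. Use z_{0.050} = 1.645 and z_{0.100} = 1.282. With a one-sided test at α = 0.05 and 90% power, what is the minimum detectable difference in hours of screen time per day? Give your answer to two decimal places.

Minimum detectable difference ≈ 0.46 hours

δ = (z_α + z_β) · √((σ₁²+σ₂²)/n)
  = (1.645 + 1.282) · √(5.78/237)
  = 2.927 · √0.02439
  = 2.927 · 0.1562
  = 0.4571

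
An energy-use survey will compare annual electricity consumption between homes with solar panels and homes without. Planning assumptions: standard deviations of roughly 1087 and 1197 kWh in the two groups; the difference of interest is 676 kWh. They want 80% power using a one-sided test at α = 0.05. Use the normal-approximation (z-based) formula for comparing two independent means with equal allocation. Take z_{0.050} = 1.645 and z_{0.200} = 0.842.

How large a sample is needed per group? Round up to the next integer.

n = 36 per group

n = (z_α + z_β)² · (σ₁² + σ₂²) / δ²
  = (1.645 + 0.842)² · (1087² + 1197² = 2614378) / 676²
  = 6.1852 · 2614378 / 456976
  = 35.39
Round up → n = 36 per group.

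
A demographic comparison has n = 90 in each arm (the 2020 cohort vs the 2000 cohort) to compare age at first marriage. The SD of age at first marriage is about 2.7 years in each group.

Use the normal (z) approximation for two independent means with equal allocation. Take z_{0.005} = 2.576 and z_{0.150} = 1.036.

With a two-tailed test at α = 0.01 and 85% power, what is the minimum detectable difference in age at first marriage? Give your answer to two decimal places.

Minimum detectable difference ≈ 1.45 years

δ = (z_{α/2} + z_β) · √((σ₁²+σ₂²)/n)
  = (2.576 + 1.036) · √(14.58/90)
  = 3.612 · √0.162
  = 3.612 · 0.4025
  = 1.4538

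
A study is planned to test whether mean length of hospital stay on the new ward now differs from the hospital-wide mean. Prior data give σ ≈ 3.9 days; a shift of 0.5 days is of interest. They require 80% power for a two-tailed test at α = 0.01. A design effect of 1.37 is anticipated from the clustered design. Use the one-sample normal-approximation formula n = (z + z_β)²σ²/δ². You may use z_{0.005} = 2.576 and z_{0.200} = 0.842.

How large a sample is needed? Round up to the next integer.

n = (z_{α/2} + z_β)² · σ² / δ²
  = (2.576 + 0.842)² · 3.9² / 0.5²
  = 11.6827 · 15.21 / 0.25
  = 710.78
Design effect: 1.37 × 710.78 = 973.76.
Round up → n = 974.

n = 974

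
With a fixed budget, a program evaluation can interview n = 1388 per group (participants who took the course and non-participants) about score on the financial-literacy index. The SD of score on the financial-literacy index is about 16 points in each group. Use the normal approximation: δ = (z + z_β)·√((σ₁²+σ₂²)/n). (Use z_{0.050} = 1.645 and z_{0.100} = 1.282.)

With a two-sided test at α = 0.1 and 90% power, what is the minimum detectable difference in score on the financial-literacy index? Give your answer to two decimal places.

δ = (z_{α/2} + z_β) · √((σ₁²+σ₂²)/n)
  = (1.645 + 1.282) · √(512/1388)
  = 2.927 · √0.36888
  = 2.927 · 0.6074
  = 1.7777

Minimum detectable difference ≈ 1.78 points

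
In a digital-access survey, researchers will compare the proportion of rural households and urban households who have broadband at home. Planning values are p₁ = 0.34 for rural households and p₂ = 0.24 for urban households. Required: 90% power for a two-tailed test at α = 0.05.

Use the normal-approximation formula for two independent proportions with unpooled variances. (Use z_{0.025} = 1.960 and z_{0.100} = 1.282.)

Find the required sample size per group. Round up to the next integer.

n = 428 per group

n = (z_{α/2} + z_β)² · [p₁(1−p₁) + p₂(1−p₂)] / (p₁ − p₂)²
  = (1.960 + 1.282)² · (0.34·0.66 + 0.24·0.76) / (0.10)²
  = (3.242)² · (0.2244 + 0.1824) / 0.0100
  = 10.5106 · 0.4068 / 0.0100
  = 427.57
Round up → n = 428 per group.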